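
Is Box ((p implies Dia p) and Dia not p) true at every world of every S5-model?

Tableau for the negation not Box ((p implies Dia p) and Dia not p):
1. not Box ((p implies Dia p) and Dia not p), 0
2. not ((p implies Dia p) and Dia not p), 1   [neg-Box-rule on 1: fresh world 1, 0R1]
3. not Dia not p, 1   [neg-and-rule on 2 (branches; this branch)]
4. p, 0   [neg-Dia-rule on 3 via 1R0]
5. p, 1   [neg-Dia-rule on 3 via 1R1]
Accessibility: 0R0, 0R1, 1R0, 1R1
The negation has an open branch (countermodel exists).

No, not valid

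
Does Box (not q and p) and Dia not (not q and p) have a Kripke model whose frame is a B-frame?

1. Box (not q and p) and Dia not (not q and p), u
2. Box (not q and p), u
3. Dia not (not q and p), u
4. not q and p, u
5. not q, u
6. p, u
7. not (not q and p), v
8. not q and p, v
9. not q, v
10. p, v
11. not p, v
Accessibility: uRu, uRv, vRu, vRv
Branch closes: p and not p both at v.
All branches of the tableau close; one closing branch shown above.

Unsatisfiable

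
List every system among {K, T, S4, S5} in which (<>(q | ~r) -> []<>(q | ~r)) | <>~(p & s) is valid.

S5

S4-tableau for the negation ~((<>(q | ~r) -> []<>(q | ~r)) | <>~(p & s)):
1. ~((<>(q | ~r) -> []<>(q | ~r)) | <>~(p & s)), u
2. ~(<>(q | ~r) -> []<>(q | ~r)), u
3. ~<>~(p & s), u
4. <>(q | ~r), u
5. ~[]<>(q | ~r), u
6. p & s, u
7. p, u
8. s, u
9. q | ~r, v
10. p & s, v
11. p, v
12. s, v
13. ~r, v
14. ~<>(q | ~r), w
15. p & s, w
16. p, w
17. s, w
18. ~(q | ~r), w
19. ~q, w
20. r, w
Accessibility: uRu, uRv, uRw, vRv, wRw
Complete open branch: countermodel on an S4-frame, so not valid in S4, nor in K, T (the same frame is also a K-frame and a T-frame).
S5-tableau for the negation ~((<>(q | ~r) -> []<>(q | ~r)) | <>~(p & s)):
1. ~((<>(q | ~r) -> []<>(q | ~r)) | <>~(p & s)), u
2. ~(<>(q | ~r) -> []<>(q | ~r)), u
3. ~<>~(p & s), u
4. <>(q | ~r), u
5. ~[]<>(q | ~r), u
6. p & s, u
7. p, u
8. s, u
9. q | ~r, v
10. p & s, v
11. p, v
12. s, v
13. ~r, v
14. ~<>(q | ~r), w
15. p & s, w
16. p, w
17. s, w
18. ~(q | ~r), u
19. ~q, u
20. r, u
21. ~(q | ~r), v
22. ~q, v
23. r, v
Accessibility: uRu, uRv, uRw, vRu, vRv, vRw, wRu, wRv, wRw
Branch closes: r and ~r both at v.
Every branch closes (one shown): valid in S5.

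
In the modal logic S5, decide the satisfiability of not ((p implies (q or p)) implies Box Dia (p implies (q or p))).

1. not ((p implies (q or p)) implies Box Dia (p implies (q or p))), u
2. p implies (q or p), u   [neg-implies-rule on 1]
3. not Box Dia (p implies (q or p)), u   [neg-implies-rule on 1]
4. q or p, u   [implies-rule on 2 (branches; this branch)]
5. p, u   [or-rule on 4 (branches; this branch)]
6. not Dia (p implies (q or p)), v   [neg-Box-rule on 3: fresh world v, uRv]
7. not (p implies (q or p)), u   [neg-Dia-rule on 6 via vRu]
8. not (q or p), u   [neg-implies-rule on 7]
9. not q, u   [neg-or-rule on 8]
10. not p, u   [neg-or-rule on 8]
Accessibility: uRu, uRv, vRu, vRv
Branch closes: p and not p both at u.
All branches of the tableau close; one closing branch shown above.

No, unsatisfiable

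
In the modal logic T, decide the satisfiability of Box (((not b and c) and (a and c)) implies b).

1. Box (((not b and c) and (a and c)) implies b), w0
2. ((not b and c) and (a and c)) implies b, w0   [Box-rule on 1 via w0Rw0]
3. b, w0   [implies-rule on 2 (branches; this branch)]
Accessibility: w0Rw0

Yes, satisfiable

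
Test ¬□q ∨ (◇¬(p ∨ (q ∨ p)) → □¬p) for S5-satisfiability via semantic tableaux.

1. ¬□q ∨ (◇¬(p ∨ (q ∨ p)) → □¬p), w0
2. ◇¬(p ∨ (q ∨ p)) → □¬p, w0
3. □¬p, w0
4. ¬p, w0
Accessibility: w0Rw0

Satisfiable (open branch found)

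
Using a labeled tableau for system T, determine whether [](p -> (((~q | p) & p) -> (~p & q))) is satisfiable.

Satisfiable (open branch found)

1. [](p -> (((~q | p) & p) -> (~p & q))), w0
2. p -> (((~q | p) & p) -> (~p & q)), w0
3. ((~q | p) & p) -> (~p & q), w0
4. ~p & q, w0
5. ~p, w0
6. q, w0
Accessibility: w0Rw0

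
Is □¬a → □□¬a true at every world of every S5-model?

Tableau for the negation ¬(□¬a → □□¬a):
1. ¬(□¬a → □□¬a), u
2. □¬a, u   [¬→-rule on 1]
3. ¬□□¬a, u   [¬→-rule on 1]
4. ¬a, u   [□-rule on 2 via uRu]
5. ¬□¬a, v   [¬□-rule on 3: fresh world v, uRv]
6. ¬a, v   [□-rule on 2 via uRv]
7. a, w   [¬□-rule on 5: fresh world w, vRw]
8. ¬a, w   [□-rule on 2 via uRw]
Accessibility: uRu, uRv, uRw, vRu, vRv, vRw, wRu, wRv, wRw
Branch closes: a and ¬a both at w.
All branches of the negation close; one closing branch shown above.

Valid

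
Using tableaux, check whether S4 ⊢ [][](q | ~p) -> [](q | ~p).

Tableau for the negation ~([][](q | ~p) -> [](q | ~p)):
1. ~([][](q | ~p) -> [](q | ~p)), u
2. [][](q | ~p), u
3. ~[](q | ~p), u
4. [](q | ~p), u
5. q | ~p, u
6. ~p, u
7. ~(q | ~p), v
8. ~q, v
9. p, v
10. [](q | ~p), v
11. q | ~p, v
12. ~p, v
Accessibility: uRu, uRv, vRv
Branch closes: p and ~p both at v.
All branches of the negation close; one closing branch shown above.

Valid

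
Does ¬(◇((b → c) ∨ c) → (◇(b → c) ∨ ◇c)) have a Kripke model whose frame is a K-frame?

1. ¬(◇((b → c) ∨ c) → (◇(b → c) ∨ ◇c)), w0
2. ◇((b → c) ∨ c), w0   [¬→-rule on 1]
3. ¬(◇(b → c) ∨ ◇c), w0   [¬→-rule on 1]
4. ¬◇(b → c), w0   [¬∨-rule on 3]
5. ¬◇c, w0   [¬∨-rule on 3]
6. (b → c) ∨ c, w1   [◇-rule on 2: fresh world w1, w0Rw1]
7. ¬(b → c), w1   [¬◇-rule on 4 via w0Rw1]
8. b, w1   [¬→-rule on 7]
9. ¬c, w1   [¬→-rule on 7]
10. b → c, w1   [∨-rule on 6 (branches; this branch)]
11. c, w1   [→-rule on 10 (branches; this branch)]
Accessibility: w0Rw1
Branch closes: c and ¬c both at w1.
Every branch closes; the branch above is one of them.

No, unsatisfiable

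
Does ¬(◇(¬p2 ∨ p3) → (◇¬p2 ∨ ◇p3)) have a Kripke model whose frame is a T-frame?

No, unsatisfiable

1. ¬(◇(¬p2 ∨ p3) → (◇¬p2 ∨ ◇p3)), w0
2. ◇(¬p2 ∨ p3), w0   [¬→-rule on 1]
3. ¬(◇¬p2 ∨ ◇p3), w0   [¬→-rule on 1]
4. ¬◇¬p2, w0   [¬∨-rule on 3]
5. ¬◇p3, w0   [¬∨-rule on 3]
6. p2, w0   [¬◇-rule on 4 via w0Rw0]
7. ¬p3, w0   [¬◇-rule on 5 via w0Rw0]
8. ¬p2 ∨ p3, w1   [◇-rule on 2: fresh world w1, w0Rw1]
9. p2, w1   [¬◇-rule on 4 via w0Rw1]
10. ¬p3, w1   [¬◇-rule on 5 via w0Rw1]
11. p3, w1   [∨-rule on 8 (branches; this branch)]
Accessibility: w0Rw0, w0Rw1, w1Rw1
Branch closes: p3 and ¬p3 both at w1.
All branches of the tableau close; one closing branch shown above.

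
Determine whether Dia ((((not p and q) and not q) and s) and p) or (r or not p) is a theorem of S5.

No, not valid

Tableau for the negation not (Dia ((((not p and q) and not q) and s) and p) or (r or not p)):
1. not (Dia ((((not p and q) and not q) and s) and p) or (r or not p)), w0
2. not Dia ((((not p and q) and not q) and s) and p), w0   [neg-or-rule on 1]
3. not (r or not p), w0   [neg-or-rule on 1]
4. not r, w0   [neg-or-rule on 3]
5. p, w0   [neg-or-rule on 3]
6. not ((((not p and q) and not q) and s) and p), w0   [neg-Dia-rule on 2 via w0Rw0]
7. not (((not p and q) and not q) and s), w0   [neg-and-rule on 6 (branches; this branch)]
8. not s, w0   [neg-and-rule on 7 (branches; this branch)]
Accessibility: w0Rw0
The negation has an open branch (countermodel exists).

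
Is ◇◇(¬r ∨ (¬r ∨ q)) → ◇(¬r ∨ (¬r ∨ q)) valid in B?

Tableau for the negation ¬(◇◇(¬r ∨ (¬r ∨ q)) → ◇(¬r ∨ (¬r ∨ q))):
1. ¬(◇◇(¬r ∨ (¬r ∨ q)) → ◇(¬r ∨ (¬r ∨ q))), u
2. ◇◇(¬r ∨ (¬r ∨ q)), u
3. ¬◇(¬r ∨ (¬r ∨ q)), u
4. ¬(¬r ∨ (¬r ∨ q)), u
5. r, u
6. ¬(¬r ∨ q), u
7. ¬q, u
8. ◇(¬r ∨ (¬r ∨ q)), v
9. ¬(¬r ∨ (¬r ∨ q)), v
10. r, v
11. ¬(¬r ∨ q), v
12. ¬q, v
13. ¬r ∨ (¬r ∨ q), w
14. ¬r ∨ q, w
15. q, w
Accessibility: uRu, uRv, vRu, vRv, vRw, wRv, wRw
The negation has an open branch (countermodel exists).

No, not valid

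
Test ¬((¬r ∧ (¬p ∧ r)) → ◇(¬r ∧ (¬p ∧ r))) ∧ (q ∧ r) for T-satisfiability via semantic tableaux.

1. ¬((¬r ∧ (¬p ∧ r)) → ◇(¬r ∧ (¬p ∧ r))) ∧ (q ∧ r), 0
2. ¬((¬r ∧ (¬p ∧ r)) → ◇(¬r ∧ (¬p ∧ r))), 0
3. q ∧ r, 0
4. ¬r ∧ (¬p ∧ r), 0
5. ¬◇(¬r ∧ (¬p ∧ r)), 0
6. q, 0
7. r, 0
8. ¬r, 0
9. ¬p ∧ r, 0
Accessibility: 0R0
Branch closes: r and ¬r both at 0.
(One branch shown.) All branches close.

No, unsatisfiable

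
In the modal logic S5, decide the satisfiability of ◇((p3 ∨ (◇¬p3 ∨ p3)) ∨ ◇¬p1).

1. ◇((p3 ∨ (◇¬p3 ∨ p3)) ∨ ◇¬p1), w0
2. (p3 ∨ (◇¬p3 ∨ p3)) ∨ ◇¬p1, w1
3. ◇¬p1, w1
4. ¬p1, w2
Accessibility: w0Rw0, w0Rw1, w0Rw2, w1Rw0, w1Rw1, w1Rw2, w2Rw0, w2Rw1, w2Rw2

Satisfiable (open branch found)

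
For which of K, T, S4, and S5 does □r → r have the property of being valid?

T, S4, S5

T-tableau for the negation ¬(□r → r):
1. ¬(□r → r), 0
2. □r, 0
3. ¬r, 0
4. r, 0
Accessibility: 0R0
Branch closes: r and ¬r both at 0.
Every branch closes (one shown): valid in T, hence also in S4, S5 (every theorem of T is a theorem of S4 and S5).
K-tableau for the negation ¬(□r → r):
1. ¬(□r → r), 0
2. □r, 0
3. ¬r, 0
Complete open branch: countermodel on a K-frame, so not valid in K.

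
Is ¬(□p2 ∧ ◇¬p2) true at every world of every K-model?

Tableau for the negation □p2 ∧ ◇¬p2:
1. □p2 ∧ ◇¬p2, u
2. □p2, u   [∧-rule on 1]
3. ◇¬p2, u   [∧-rule on 1]
4. ¬p2, v   [◇-rule on 3: fresh world v, uRv]
5. p2, v   [□-rule on 2 via uRv]
Accessibility: uRv
Branch closes: p2 and ¬p2 both at v.
Every branch of the negation's tableau closes; the branch above is one of them.

Valid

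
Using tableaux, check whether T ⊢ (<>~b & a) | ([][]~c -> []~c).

Yes, valid

Tableau for the negation ~((<>~b & a) | ([][]~c -> []~c)):
1. ~((<>~b & a) | ([][]~c -> []~c)), 0
2. ~(<>~b & a), 0
3. ~([][]~c -> []~c), 0
4. [][]~c, 0
5. ~[]~c, 0
6. []~c, 0
7. ~c, 0
8. ~<>~b, 0
9. b, 0
10. c, 1
11. []~c, 1
12. ~c, 1
Accessibility: 0R0, 0R1, 1R1
Branch closes: c and ~c both at 1.
All branches of the negation close; one closing branch shown above.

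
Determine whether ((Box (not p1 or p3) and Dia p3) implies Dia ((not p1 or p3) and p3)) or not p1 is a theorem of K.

Yes, valid

Tableau for the negation not (((Box (not p1 or p3) and Dia p3) implies Dia ((not p1 or p3) and p3)) or not p1):
1. not (((Box (not p1 or p3) and Dia p3) implies Dia ((not p1 or p3) and p3)) or not p1), u
2. not ((Box (not p1 or p3) and Dia p3) implies Dia ((not p1 or p3) and p3)), u
3. p1, u
4. Box (not p1 or p3) and Dia p3, u
5. not Dia ((not p1 or p3) and p3), u
6. Box (not p1 or p3), u
7. Dia p3, u
8. p3, v
9. not ((not p1 or p3) and p3), v
10. not p1 or p3, v
11. not (not p1 or p3), v
12. p1, v
13. not p3, v
Accessibility: uRv
Branch closes: p3 and not p3 both at v.
All branches of the negation close; one closing branch shown above.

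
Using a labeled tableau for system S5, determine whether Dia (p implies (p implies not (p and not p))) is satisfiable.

Yes, satisfiable

1. Dia (p implies (p implies not (p and not p))), w0
2. p implies (p implies not (p and not p)), w1
3. p implies not (p and not p), w1
4. not (p and not p), w1
5. p, w1
Accessibility: w0Rw0, w0Rw1, w1Rw0, w1Rw1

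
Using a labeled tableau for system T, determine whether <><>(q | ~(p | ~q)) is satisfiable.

1. <><>(q | ~(p | ~q)), u
2. <>(q | ~(p | ~q)), v   [<>-rule on 1: fresh world v, uRv]
3. q | ~(p | ~q), w   [<>-rule on 2: fresh world w, vRw]
4. ~(p | ~q), w   [|-rule on 3 (branches; this branch)]
5. ~p, w   [~|-rule on 4]
6. q, w   [~|-rule on 4]
Accessibility: uRu, uRv, vRv, vRw, wRw

Yes, satisfiable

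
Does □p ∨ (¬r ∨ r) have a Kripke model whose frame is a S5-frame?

1. □p ∨ (¬r ∨ r), 0
2. ¬r ∨ r, 0
3. r, 0
Accessibility: 0R0

Satisfiable (open branch found)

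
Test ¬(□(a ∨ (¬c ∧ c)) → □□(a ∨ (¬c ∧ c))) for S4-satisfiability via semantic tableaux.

1. ¬(□(a ∨ (¬c ∧ c)) → □□(a ∨ (¬c ∧ c))), w0
2. □(a ∨ (¬c ∧ c)), w0
3. ¬□□(a ∨ (¬c ∧ c)), w0
4. a ∨ (¬c ∧ c), w0
5. a, w0
6. ¬□(a ∨ (¬c ∧ c)), w1
7. a ∨ (¬c ∧ c), w1
8. a, w1
9. ¬(a ∨ (¬c ∧ c)), w2
10. ¬a, w2
11. ¬(¬c ∧ c), w2
12. a ∨ (¬c ∧ c), w2
13. ¬c, w2
14. ¬c ∧ c, w2
15. c, w2
Accessibility: w0Rw0, w0Rw1, w0Rw2, w1Rw1, w1Rw2, w2Rw2
Branch closes: c and ¬c both at w2.
Every branch closes; the branch above is one of them.

Unsatisfiable (every branch closes)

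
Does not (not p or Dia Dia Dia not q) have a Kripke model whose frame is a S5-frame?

Satisfiable (open branch found)

1. not (not p or Dia Dia Dia not q), w0
2. p, w0
3. not Dia Dia Dia not q, w0
4. not Dia Dia not q, w0
5. not Dia not q, w0
6. q, w0
Accessibility: w0Rw0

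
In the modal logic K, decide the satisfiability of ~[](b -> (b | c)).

1. ~[](b -> (b | c)), 0
2. ~(b -> (b | c)), 1
3. b, 1
4. ~(b | c), 1
5. ~b, 1
6. ~c, 1
Accessibility: 0R1
Branch closes: b and ~b both at 1.
(One branch shown.) All branches close.

Unsatisfiable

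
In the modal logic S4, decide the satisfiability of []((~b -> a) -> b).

Satisfiable (open branch found)

1. []((~b -> a) -> b), 0
2. (~b -> a) -> b, 0
3. b, 0
Accessibility: 0R0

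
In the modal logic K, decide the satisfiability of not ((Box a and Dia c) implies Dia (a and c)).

1. not ((Box a and Dia c) implies Dia (a and c)), u
2. Box a and Dia c, u
3. not Dia (a and c), u
4. Box a, u
5. Dia c, u
6. c, v
7. not (a and c), v
8. a, v
9. not c, v
Accessibility: uRv
Branch closes: c and not c both at v.
(One branch shown.) All branches close.

No, unsatisfiable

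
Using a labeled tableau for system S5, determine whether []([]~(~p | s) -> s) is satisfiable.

1. []([]~(~p | s) -> s), w0
2. []~(~p | s) -> s, w0   [[]-rule on 1 via w0Rw0]
3. s, w0   [->-rule on 2 (branches; this branch)]
Accessibility: w0Rw0

Satisfiable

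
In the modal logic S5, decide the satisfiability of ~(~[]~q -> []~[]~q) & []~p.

Unsatisfiable

1. ~(~[]~q -> []~[]~q) & []~p, u
2. ~(~[]~q -> []~[]~q), u
3. []~p, u
4. ~[]~q, u
5. ~[]~[]~q, u
6. ~p, u
7. q, v
8. ~p, v
9. []~q, w
10. ~p, w
11. ~q, u
12. ~q, v
Accessibility: uRu, uRv, uRw, vRu, vRv, vRw, wRu, wRv, wRw
Branch closes: q and ~q both at v.
(One branch shown.) All branches close.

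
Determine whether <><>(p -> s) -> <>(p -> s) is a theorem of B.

Not valid

Tableau for the negation ~(<><>(p -> s) -> <>(p -> s)):
1. ~(<><>(p -> s) -> <>(p -> s)), w0
2. <><>(p -> s), w0   [~->-rule on 1]
3. ~<>(p -> s), w0   [~->-rule on 1]
4. ~(p -> s), w0   [~<>-rule on 3 via w0Rw0]
5. p, w0   [~->-rule on 4]
6. ~s, w0   [~->-rule on 4]
7. <>(p -> s), w1   [<>-rule on 2: fresh world w1, w0Rw1]
8. ~(p -> s), w1   [~<>-rule on 3 via w0Rw1]
9. p, w1   [~->-rule on 8]
10. ~s, w1   [~->-rule on 8]
11. p -> s, w2   [<>-rule on 7: fresh world w2, w1Rw2]
12. s, w2   [->-rule on 11 (branches; this branch)]
Accessibility: w0Rw0, w0Rw1, w1Rw0, w1Rw1, w1Rw2, w2Rw1, w2Rw2
The negation has an open branch (countermodel exists).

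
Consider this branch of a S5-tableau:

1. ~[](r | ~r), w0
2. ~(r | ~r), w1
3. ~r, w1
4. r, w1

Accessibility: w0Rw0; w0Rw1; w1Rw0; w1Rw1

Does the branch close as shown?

Yes, closed

Both r and ~r appear at w1.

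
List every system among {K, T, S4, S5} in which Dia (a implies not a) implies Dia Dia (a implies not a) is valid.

T, S4, S5

T-tableau for the negation not (Dia (a implies not a) implies Dia Dia (a implies not a)):
1. not (Dia (a implies not a) implies Dia Dia (a implies not a)), 0
2. Dia (a implies not a), 0
3. not Dia Dia (a implies not a), 0
4. not Dia (a implies not a), 0
5. not (a implies not a), 0
6. a, 0
7. a implies not a, 1
8. not Dia (a implies not a), 1
9. not (a implies not a), 1
10. a, 1
11. not a, 1
Accessibility: 0R0, 0R1, 1R1
Branch closes: a and not a both at 1.
Every branch closes (one shown): valid in T, hence also in S4, S5 (every theorem of T is a theorem of S4 and S5).
K-tableau for the negation not (Dia (a implies not a) implies Dia Dia (a implies not a)):
1. not (Dia (a implies not a) implies Dia Dia (a implies not a)), 0
2. Dia (a implies not a), 0
3. not Dia Dia (a implies not a), 0
4. a implies not a, 1
5. not Dia (a implies not a), 1
6. not a, 1
Accessibility: 0R1
Complete open branch: countermodel on a K-frame, so not valid in K.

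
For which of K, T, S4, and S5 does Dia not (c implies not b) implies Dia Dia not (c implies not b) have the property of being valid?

T, S4, S5

K-tableau for the negation not (Dia not (c implies not b) implies Dia Dia not (c implies not b)):
1. not (Dia not (c implies not b) implies Dia Dia not (c implies not b)), u
2. Dia not (c implies not b), u   [neg-implies-rule on 1]
3. not Dia Dia not (c implies not b), u   [neg-implies-rule on 1]
4. not (c implies not b), v   [Dia-rule on 2: fresh world v, uRv]
5. c, v   [neg-implies-rule on 4]
6. b, v   [neg-implies-rule on 4]
7. not Dia not (c implies not b), v   [neg-Dia-rule on 3 via uRv]
Accessibility: uRv
Complete open branch: countermodel on a K-frame, so not valid in K.
T-tableau for the negation not (Dia not (c implies not b) implies Dia Dia not (c implies not b)):
1. not (Dia not (c implies not b) implies Dia Dia not (c implies not b)), u
2. Dia not (c implies not b), u   [neg-implies-rule on 1]
3. not Dia Dia not (c implies not b), u   [neg-implies-rule on 1]
4. not Dia not (c implies not b), u   [neg-Dia-rule on 3 via uRu]
5. c implies not b, u   [neg-Dia-rule on 4 via uRu]
6. not b, u   [implies-rule on 5 (branches; this branch)]
7. not (c implies not b), v   [Dia-rule on 2: fresh world v, uRv]
8. c, v   [neg-implies-rule on 7]
9. b, v   [neg-implies-rule on 7]
10. not Dia not (c implies not b), v   [neg-Dia-rule on 3 via uRv]
11. c implies not b, v   [neg-Dia-rule on 4 via uRv]
12. not b, v   [implies-rule on 11 (branches; this branch)]
Accessibility: uRu, uRv, vRv
Branch closes: b and not b both at v.
Every branch closes (one shown): valid in T, hence also in S4, S5 (every theorem of T is a theorem of S4 and S5).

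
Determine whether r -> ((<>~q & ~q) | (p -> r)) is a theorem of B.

Tableau for the negation ~(r -> ((<>~q & ~q) | (p -> r))):
1. ~(r -> ((<>~q & ~q) | (p -> r))), u
2. r, u   [~->-rule on 1]
3. ~((<>~q & ~q) | (p -> r)), u   [~->-rule on 1]
4. ~(<>~q & ~q), u   [~|-rule on 3]
5. ~(p -> r), u   [~|-rule on 3]
6. p, u   [~->-rule on 5]
7. ~r, u   [~->-rule on 5]
Accessibility: uRu
Branch closes: r and ~r both at u.
Every branch of the negation's tableau closes; the branch above is one of them.

Valid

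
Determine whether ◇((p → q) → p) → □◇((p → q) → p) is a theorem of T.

Not valid

Tableau for the negation ¬(◇((p → q) → p) → □◇((p → q) → p)):
1. ¬(◇((p → q) → p) → □◇((p → q) → p)), w0
2. ◇((p → q) → p), w0   [¬→-rule on 1]
3. ¬□◇((p → q) → p), w0   [¬→-rule on 1]
4. (p → q) → p, w1   [◇-rule on 2: fresh world w1, w0Rw1]
5. p, w1   [→-rule on 4 (branches; this branch)]
6. ¬◇((p → q) → p), w2   [¬□-rule on 3: fresh world w2, w0Rw2]
7. ¬((p → q) → p), w2   [¬◇-rule on 6 via w2Rw2]
8. p → q, w2   [¬→-rule on 7]
9. ¬p, w2   [¬→-rule on 7]
10. q, w2   [→-rule on 8 (branches; this branch)]
Accessibility: w0Rw0, w0Rw1, w0Rw2, w1Rw1, w2Rw2
The negation has an open branch (countermodel exists).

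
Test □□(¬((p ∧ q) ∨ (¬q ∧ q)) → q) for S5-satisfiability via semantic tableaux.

1. □□(¬((p ∧ q) ∨ (¬q ∧ q)) → q), w0
2. □(¬((p ∧ q) ∨ (¬q ∧ q)) → q), w0
3. ¬((p ∧ q) ∨ (¬q ∧ q)) → q, w0
4. q, w0
Accessibility: w0Rw0

Satisfiable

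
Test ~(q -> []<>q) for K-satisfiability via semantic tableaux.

1. ~(q -> []<>q), 0
2. q, 0
3. ~[]<>q, 0
4. ~<>q, 1
Accessibility: 0R1

Satisfiable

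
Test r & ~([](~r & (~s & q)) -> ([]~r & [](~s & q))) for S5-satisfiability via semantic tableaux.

No, unsatisfiable

1. r & ~([](~r & (~s & q)) -> ([]~r & [](~s & q))), 0
2. r, 0
3. ~([](~r & (~s & q)) -> ([]~r & [](~s & q))), 0
4. [](~r & (~s & q)), 0
5. ~([]~r & [](~s & q)), 0
6. ~r & (~s & q), 0
7. ~r, 0
8. ~s & q, 0
Accessibility: 0R0
Branch closes: r and ~r both at 0.
Every branch closes; the branch above is one of them.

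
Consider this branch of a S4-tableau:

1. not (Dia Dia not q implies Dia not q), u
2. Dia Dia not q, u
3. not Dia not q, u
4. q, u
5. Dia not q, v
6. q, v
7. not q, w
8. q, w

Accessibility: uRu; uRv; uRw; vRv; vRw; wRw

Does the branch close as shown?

Both q and not q appear at w.

Closed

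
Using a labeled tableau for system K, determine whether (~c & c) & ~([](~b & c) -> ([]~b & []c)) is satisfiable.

1. (~c & c) & ~([](~b & c) -> ([]~b & []c)), u
2. ~c & c, u
3. ~([](~b & c) -> ([]~b & []c)), u
4. ~c, u
5. c, u
Branch closes: c and ~c both at u.
(One branch shown.) All branches close.

Unsatisfiable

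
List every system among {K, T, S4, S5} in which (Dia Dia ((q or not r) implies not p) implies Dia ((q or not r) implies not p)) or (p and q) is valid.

S4-tableau for the negation not ((Dia Dia ((q or not r) implies not p) implies Dia ((q or not r) implies not p)) or (p and q)):
1. not ((Dia Dia ((q or not r) implies not p) implies Dia ((q or not r) implies not p)) or (p and q)), w0
2. not (Dia Dia ((q or not r) implies not p) implies Dia ((q or not r) implies not p)), w0   [neg-or-rule on 1]
3. not (p and q), w0   [neg-or-rule on 1]
4. Dia Dia ((q or not r) implies not p), w0   [neg-implies-rule on 2]
5. not Dia ((q or not r) implies not p), w0   [neg-implies-rule on 2]
6. not ((q or not r) implies not p), w0   [neg-Dia-rule on 5 via w0Rw0]
7. q or not r, w0   [neg-implies-rule on 6]
8. p, w0   [neg-implies-rule on 6]
9. not q, w0   [neg-and-rule on 3 (branches; this branch)]
10. not r, w0   [or-rule on 7 (branches; this branch)]
11. Dia ((q or not r) implies not p), w1   [Dia-rule on 4: fresh world w1, w0Rw1]
12. not ((q or not r) implies not p), w1   [neg-Dia-rule on 5 via w0Rw1]
13. q or not r, w1   [neg-implies-rule on 12]
14. p, w1   [neg-implies-rule on 12]
15. not r, w1   [or-rule on 13 (branches; this branch)]
16. (q or not r) implies not p, w2   [Dia-rule on 11: fresh world w2, w1Rw2]
17. not ((q or not r) implies not p), w2   [neg-Dia-rule on 5 via w0Rw2]
18. q or not r, w2   [neg-implies-rule on 17]
19. p, w2   [neg-implies-rule on 17]
20. not (q or not r), w2   [implies-rule on 16 (branches; this branch)]
21. not q, w2   [neg-or-rule on 20]
22. r, w2   [neg-or-rule on 20]
23. not r, w2   [or-rule on 18 (branches; this branch)]
Accessibility: w0Rw0, w0Rw1, w0Rw2, w1Rw1, w1Rw2, w2Rw2
Branch closes: r and not r both at w2.
Every branch closes (one shown): valid in S4, hence also in S5 (every theorem of S4 is a theorem of S5).
T-tableau for the negation not ((Dia Dia ((q or not r) implies not p) implies Dia ((q or not r) implies not p)) or (p and q)):
1. not ((Dia Dia ((q or not r) implies not p) implies Dia ((q or not r) implies not p)) or (p and q)), w0
2. not (Dia Dia ((q or not r) implies not p) implies Dia ((q or not r) implies not p)), w0   [neg-or-rule on 1]
3. not (p and q), w0   [neg-or-rule on 1]
4. Dia Dia ((q or not r) implies not p), w0   [neg-implies-rule on 2]
5. not Dia ((q or not r) implies not p), w0   [neg-implies-rule on 2]
6. not ((q or not r) implies not p), w0   [neg-Dia-rule on 5 via w0Rw0]
7. q or not r, w0   [neg-implies-rule on 6]
8. p, w0   [neg-implies-rule on 6]
9. not q, w0   [neg-and-rule on 3 (branches; this branch)]
10. not r, w0   [or-rule on 7 (branches; this branch)]
11. Dia ((q or not r) implies not p), w1   [Dia-rule on 4: fresh world w1, w0Rw1]
12. not ((q or not r) implies not p), w1   [neg-Dia-rule on 5 via w0Rw1]
13. q or not r, w1   [neg-implies-rule on 12]
14. p, w1   [neg-implies-rule on 12]
15. not r, w1   [or-rule on 13 (branches; this branch)]
16. (q or not r) implies not p, w2   [Dia-rule on 11: fresh world w2, w1Rw2]
17. not p, w2   [implies-rule on 16 (branches; this branch)]
Accessibility: w0Rw0, w0Rw1, w1Rw1, w1Rw2, w2Rw2
Complete open branch: countermodel on a T-frame, so not valid in T, nor in K (the same frame is also a K-frame).

S4, S5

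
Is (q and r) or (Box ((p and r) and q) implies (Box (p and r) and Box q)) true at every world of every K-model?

Valid

Tableau for the negation not ((q and r) or (Box ((p and r) and q) implies (Box (p and r) and Box q))):
1. not ((q and r) or (Box ((p and r) and q) implies (Box (p and r) and Box q))), 0
2. not (q and r), 0
3. not (Box ((p and r) and q) implies (Box (p and r) and Box q)), 0
4. Box ((p and r) and q), 0
5. not (Box (p and r) and Box q), 0
6. not r, 0
7. not Box (p and r), 0
8. not (p and r), 1
9. (p and r) and q, 1
10. p and r, 1
11. q, 1
12. p, 1
13. r, 1
14. not r, 1
Accessibility: 0R1
Branch closes: r and not r both at 1.
Every branch of the negation's tableau closes; the branch above is one of them.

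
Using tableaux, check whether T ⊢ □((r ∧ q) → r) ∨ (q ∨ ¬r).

Tableau for the negation ¬(□((r ∧ q) → r) ∨ (q ∨ ¬r)):
1. ¬(□((r ∧ q) → r) ∨ (q ∨ ¬r)), w0
2. ¬□((r ∧ q) → r), w0
3. ¬(q ∨ ¬r), w0
4. ¬q, w0
5. r, w0
6. ¬((r ∧ q) → r), w1
7. r ∧ q, w1
8. ¬r, w1
9. r, w1
10. q, w1
Accessibility: w0Rw0, w0Rw1, w1Rw1
Branch closes: r and ¬r both at w1.
All branches of the negation close; one closing branch shown above.

Valid in T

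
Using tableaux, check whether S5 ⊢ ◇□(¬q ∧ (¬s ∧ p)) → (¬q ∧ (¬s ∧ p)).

Tableau for the negation ¬(◇□(¬q ∧ (¬s ∧ p)) → (¬q ∧ (¬s ∧ p))):
1. ¬(◇□(¬q ∧ (¬s ∧ p)) → (¬q ∧ (¬s ∧ p))), u
2. ◇□(¬q ∧ (¬s ∧ p)), u
3. ¬(¬q ∧ (¬s ∧ p)), u
4. ¬(¬s ∧ p), u
5. ¬p, u
6. □(¬q ∧ (¬s ∧ p)), v
7. ¬q ∧ (¬s ∧ p), u
8. ¬q, u
9. ¬s ∧ p, u
10. ¬s, u
11. p, u
Accessibility: uRu, uRv, vRu, vRv
Branch closes: p and ¬p both at u.
All branches of the negation close; one closing branch shown above.

Valid in S5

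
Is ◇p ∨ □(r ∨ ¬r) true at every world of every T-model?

Valid in T

Tableau for the negation ¬(◇p ∨ □(r ∨ ¬r)):
1. ¬(◇p ∨ □(r ∨ ¬r)), 0
2. ¬◇p, 0   [¬∨-rule on 1]
3. ¬□(r ∨ ¬r), 0   [¬∨-rule on 1]
4. ¬p, 0   [¬◇-rule on 2 via 0R0]
5. ¬(r ∨ ¬r), 1   [¬□-rule on 3: fresh world 1, 0R1]
6. ¬r, 1   [¬∨-rule on 5]
7. r, 1   [¬∨-rule on 5]
Accessibility: 0R0, 0R1, 1R1
Branch closes: r and ¬r both at 1.
All branches of the negation close; one closing branch shown above.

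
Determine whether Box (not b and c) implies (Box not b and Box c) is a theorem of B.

Yes, valid

Tableau for the negation not (Box (not b and c) implies (Box not b and Box c)):
1. not (Box (not b and c) implies (Box not b and Box c)), u
2. Box (not b and c), u
3. not (Box not b and Box c), u
4. not b and c, u
5. not b, u
6. c, u
7. not Box c, u
8. not c, v
9. not b and c, v
10. not b, v
11. c, v
Accessibility: uRu, uRv, vRu, vRv
Branch closes: c and not c both at v.
All branches of the negation close; one closing branch shown above.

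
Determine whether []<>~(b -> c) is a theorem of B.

Invalid (countermodel exists)

Tableau for the negation ~[]<>~(b -> c):
1. ~[]<>~(b -> c), u
2. ~<>~(b -> c), v
3. b -> c, u
4. b -> c, v
5. c, u
6. c, v
Accessibility: uRu, uRv, vRu, vRv
The negation has an open branch (countermodel exists).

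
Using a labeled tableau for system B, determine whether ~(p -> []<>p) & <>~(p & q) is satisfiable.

1. ~(p -> []<>p) & <>~(p & q), w0
2. ~(p -> []<>p), w0
3. <>~(p & q), w0
4. p, w0
5. ~[]<>p, w0
6. ~(p & q), w1
7. ~q, w1
8. ~<>p, w2
9. ~p, w0
Accessibility: w0Rw0, w0Rw1, w0Rw2, w1Rw0, w1Rw1, w2Rw0, w2Rw2
Branch closes: p and ~p both at w0.
Every branch closes; the branch above is one of them.

Unsatisfiable (every branch closes)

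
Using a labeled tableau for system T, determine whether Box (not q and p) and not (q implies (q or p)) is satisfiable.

Unsatisfiable

1. Box (not q and p) and not (q implies (q or p)), w0
2. Box (not q and p), w0
3. not (q implies (q or p)), w0
4. q, w0
5. not (q or p), w0
6. not q, w0
7. not p, w0
Accessibility: w0Rw0
Branch closes: q and not q both at w0.
Every branch closes; the branch above is one of them.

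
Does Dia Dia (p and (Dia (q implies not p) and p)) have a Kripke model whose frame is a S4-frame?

1. Dia Dia (p and (Dia (q implies not p) and p)), w0
2. Dia (p and (Dia (q implies not p) and p)), w1
3. p and (Dia (q implies not p) and p), w2
4. p, w2
5. Dia (q implies not p) and p, w2
6. Dia (q implies not p), w2
7. q implies not p, w3
8. not p, w3
Accessibility: w0Rw0, w0Rw1, w0Rw2, w0Rw3, w1Rw1, w1Rw2, w1Rw3, w2Rw2, w2Rw3, w3Rw3

Satisfiable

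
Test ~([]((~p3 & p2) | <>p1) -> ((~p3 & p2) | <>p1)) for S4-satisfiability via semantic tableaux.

1. ~([]((~p3 & p2) | <>p1) -> ((~p3 & p2) | <>p1)), u
2. []((~p3 & p2) | <>p1), u
3. ~((~p3 & p2) | <>p1), u
4. ~(~p3 & p2), u
5. ~<>p1, u
6. (~p3 & p2) | <>p1, u
7. ~p1, u
8. ~p2, u
9. <>p1, u
10. p1, v
11. (~p3 & p2) | <>p1, v
12. ~p1, v
Accessibility: uRu, uRv, vRv
Branch closes: p1 and ~p1 both at v.
Every branch closes; the branch above is one of them.

Unsatisfiable (every branch closes)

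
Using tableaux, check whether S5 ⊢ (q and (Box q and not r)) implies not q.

Invalid (countermodel exists)

Tableau for the negation not ((q and (Box q and not r)) implies not q):
1. not ((q and (Box q and not r)) implies not q), u
2. q and (Box q and not r), u
3. q, u
4. Box q and not r, u
5. Box q, u
6. not r, u
Accessibility: uRu
The negation has an open branch (countermodel exists).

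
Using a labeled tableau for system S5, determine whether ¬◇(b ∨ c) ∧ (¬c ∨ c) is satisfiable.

1. ¬◇(b ∨ c) ∧ (¬c ∨ c), w0
2. ¬◇(b ∨ c), w0
3. ¬c ∨ c, w0
4. ¬(b ∨ c), w0
5. ¬b, w0
6. ¬c, w0
Accessibility: w0Rw0

Satisfiable (open branch found)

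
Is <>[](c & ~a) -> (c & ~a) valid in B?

Valid in B

Tableau for the negation ~(<>[](c & ~a) -> (c & ~a)):
1. ~(<>[](c & ~a) -> (c & ~a)), 0
2. <>[](c & ~a), 0   [~->-rule on 1]
3. ~(c & ~a), 0   [~->-rule on 1]
4. a, 0   [~&-rule on 3 (branches; this branch)]
5. [](c & ~a), 1   [<>-rule on 2: fresh world 1, 0R1]
6. c & ~a, 0   [[]-rule on 5 via 1R0]
7. c, 0   [&-rule on 6]
8. ~a, 0   [&-rule on 6]
Accessibility: 0R0, 0R1, 1R0, 1R1
Branch closes: a and ~a both at 0.
Every branch of the negation's tableau closes; the branch above is one of them.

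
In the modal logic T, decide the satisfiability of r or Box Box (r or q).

1. r or Box Box (r or q), u
2. Box Box (r or q), u
3. Box (r or q), u
4. r or q, u
5. q, u
Accessibility: uRu

Yes, satisfiable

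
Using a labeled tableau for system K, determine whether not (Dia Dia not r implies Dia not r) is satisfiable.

1. not (Dia Dia not r implies Dia not r), w0
2. Dia Dia not r, w0   [neg-implies-rule on 1]
3. not Dia not r, w0   [neg-implies-rule on 1]
4. Dia not r, w1   [Dia-rule on 2: fresh world w1, w0Rw1]
5. r, w1   [neg-Dia-rule on 3 via w0Rw1]
6. not r, w2   [Dia-rule on 4: fresh world w2, w1Rw2]
Accessibility: w0Rw1, w1Rw2

Satisfiable (open branch found)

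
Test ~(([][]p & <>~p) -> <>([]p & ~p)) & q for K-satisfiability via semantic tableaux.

1. ~(([][]p & <>~p) -> <>([]p & ~p)) & q, 0
2. ~(([][]p & <>~p) -> <>([]p & ~p)), 0
3. q, 0
4. [][]p & <>~p, 0
5. ~<>([]p & ~p), 0
6. [][]p, 0
7. <>~p, 0
8. ~p, 1
9. ~([]p & ~p), 1
10. []p, 1
11. ~[]p, 1
12. ~p, 2
13. p, 2
Accessibility: 0R1, 1R2
Branch closes: p and ~p both at 2.
All branches of the tableau close; one closing branch shown above.

Unsatisfiable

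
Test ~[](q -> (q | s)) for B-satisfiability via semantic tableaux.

1. ~[](q -> (q | s)), u
2. ~(q -> (q | s)), v   [~[]-rule on 1: fresh world v, uRv]
3. q, v   [~->-rule on 2]
4. ~(q | s), v   [~->-rule on 2]
5. ~q, v   [~|-rule on 4]
6. ~s, v   [~|-rule on 4]
Accessibility: uRu, uRv, vRu, vRv
Branch closes: q and ~q both at v.
(One branch shown.) All branches close.

Unsatisfiable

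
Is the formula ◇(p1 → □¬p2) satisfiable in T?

Satisfiable

1. ◇(p1 → □¬p2), 0
2. p1 → □¬p2, 1
3. □¬p2, 1
4. ¬p2, 1
Accessibility: 0R0, 0R1, 1R1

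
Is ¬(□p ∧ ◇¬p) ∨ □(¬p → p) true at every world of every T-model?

Tableau for the negation ¬(¬(□p ∧ ◇¬p) ∨ □(¬p → p)):
1. ¬(¬(□p ∧ ◇¬p) ∨ □(¬p → p)), 0
2. □p ∧ ◇¬p, 0
3. ¬□(¬p → p), 0
4. □p, 0
5. ◇¬p, 0
6. p, 0
7. ¬(¬p → p), 1
8. ¬p, 1
9. p, 1
Accessibility: 0R0, 0R1, 1R1
Branch closes: p and ¬p both at 1.
Every branch of the negation's tableau closes; the branch above is one of them.

Yes, valid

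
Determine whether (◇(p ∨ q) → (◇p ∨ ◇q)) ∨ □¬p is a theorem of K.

Valid in K

Tableau for the negation ¬((◇(p ∨ q) → (◇p ∨ ◇q)) ∨ □¬p):
1. ¬((◇(p ∨ q) → (◇p ∨ ◇q)) ∨ □¬p), u
2. ¬(◇(p ∨ q) → (◇p ∨ ◇q)), u   [¬∨-rule on 1]
3. ¬□¬p, u   [¬∨-rule on 1]
4. ◇(p ∨ q), u   [¬→-rule on 2]
5. ¬(◇p ∨ ◇q), u   [¬→-rule on 2]
6. ¬◇p, u   [¬∨-rule on 5]
7. ¬◇q, u   [¬∨-rule on 5]
8. p, v   [¬□-rule on 3: fresh world v, uRv]
9. ¬p, v   [¬◇-rule on 6 via uRv]
Accessibility: uRv
Branch closes: p and ¬p both at v.
Every branch of the negation's tableau closes; the branch above is one of them.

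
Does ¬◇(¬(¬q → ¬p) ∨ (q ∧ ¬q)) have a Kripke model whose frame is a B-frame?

1. ¬◇(¬(¬q → ¬p) ∨ (q ∧ ¬q)), w0
2. ¬(¬(¬q → ¬p) ∨ (q ∧ ¬q)), w0   [¬◇-rule on 1 via w0Rw0]
3. ¬q → ¬p, w0   [¬∨-rule on 2]
4. ¬(q ∧ ¬q), w0   [¬∨-rule on 2]
5. ¬p, w0   [→-rule on 3 (branches; this branch)]
6. q, w0   [¬∧-rule on 4 (branches; this branch)]
Accessibility: w0Rw0

Satisfiable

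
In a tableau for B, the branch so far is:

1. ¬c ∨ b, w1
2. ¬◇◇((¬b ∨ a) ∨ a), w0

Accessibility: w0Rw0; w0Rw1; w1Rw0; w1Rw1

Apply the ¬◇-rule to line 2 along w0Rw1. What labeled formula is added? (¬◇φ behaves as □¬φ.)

¬◇φ behaves as □¬φ: propagate the negated body to each accessible world.

¬◇((¬b ∨ a) ∨ a), w1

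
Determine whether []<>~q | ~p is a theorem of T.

Tableau for the negation ~([]<>~q | ~p):
1. ~([]<>~q | ~p), 0
2. ~[]<>~q, 0   [~|-rule on 1]
3. p, 0   [~|-rule on 1]
4. ~<>~q, 1   [~[]-rule on 2: fresh world 1, 0R1]
5. q, 1   [~<>-rule on 4 via 1R1]
Accessibility: 0R0, 0R1, 1R1
The negation has an open branch (countermodel exists).

Invalid (countermodel exists)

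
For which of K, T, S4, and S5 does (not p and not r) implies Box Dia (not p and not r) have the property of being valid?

S5

S5-tableau for the negation not ((not p and not r) implies Box Dia (not p and not r)):
1. not ((not p and not r) implies Box Dia (not p and not r)), w0
2. not p and not r, w0   [neg-implies-rule on 1]
3. not Box Dia (not p and not r), w0   [neg-implies-rule on 1]
4. not p, w0   [and-rule on 2]
5. not r, w0   [and-rule on 2]
6. not Dia (not p and not r), w1   [neg-Box-rule on 3: fresh world w1, w0Rw1]
7. not (not p and not r), w0   [neg-Dia-rule on 6 via w1Rw0]
8. not (not p and not r), w1   [neg-Dia-rule on 6 via w1Rw1]
9. r, w0   [neg-and-rule on 7 (branches; this branch)]
Accessibility: w0Rw0, w0Rw1, w1Rw0, w1Rw1
Branch closes: r and not r both at w0.
Every branch closes (one shown): valid in S5.
S4-tableau for the negation not ((not p and not r) implies Box Dia (not p and not r)):
1. not ((not p and not r) implies Box Dia (not p and not r)), w0
2. not p and not r, w0   [neg-implies-rule on 1]
3. not Box Dia (not p and not r), w0   [neg-implies-rule on 1]
4. not p, w0   [and-rule on 2]
5. not r, w0   [and-rule on 2]
6. not Dia (not p and not r), w1   [neg-Box-rule on 3: fresh world w1, w0Rw1]
7. not (not p and not r), w1   [neg-Dia-rule on 6 via w1Rw1]
8. r, w1   [neg-and-rule on 7 (branches; this branch)]
Accessibility: w0Rw0, w0Rw1, w1Rw1
Complete open branch: countermodel on an S4-frame, so not valid in S4, nor in K, T (the same frame is also a K-frame and a T-frame).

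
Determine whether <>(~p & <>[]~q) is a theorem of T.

Tableau for the negation ~<>(~p & <>[]~q):
1. ~<>(~p & <>[]~q), u
2. ~(~p & <>[]~q), u   [~<>-rule on 1 via uRu]
3. ~<>[]~q, u   [~&-rule on 2 (branches; this branch)]
4. ~[]~q, u   [~<>-rule on 3 via uRu]
5. q, v   [~[]-rule on 4: fresh world v, uRv]
6. ~(~p & <>[]~q), v   [~<>-rule on 1 via uRv]
7. ~[]~q, v   [~<>-rule on 3 via uRv]
8. ~<>[]~q, v   [~&-rule on 6 (branches; this branch)]
9. q, w   [~[]-rule on 7: fresh world w, vRw]
10. ~[]~q, w   [~<>-rule on 8 via vRw]
11. q, x   [~[]-rule on 10: fresh world x, wRx]
Accessibility: uRu, uRv, vRv, vRw, wRw, wRx, xRx
The negation has an open branch (countermodel exists).

Invalid (countermodel exists)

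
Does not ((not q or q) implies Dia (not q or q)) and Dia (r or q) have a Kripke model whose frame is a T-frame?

1. not ((not q or q) implies Dia (not q or q)) and Dia (r or q), u
2. not ((not q or q) implies Dia (not q or q)), u
3. Dia (r or q), u
4. not q or q, u
5. not Dia (not q or q), u
6. not (not q or q), u
7. q, u
8. not q, u
Accessibility: uRu
Branch closes: q and not q both at u.
Every branch closes; the branch above is one of them.

Unsatisfiable (every branch closes)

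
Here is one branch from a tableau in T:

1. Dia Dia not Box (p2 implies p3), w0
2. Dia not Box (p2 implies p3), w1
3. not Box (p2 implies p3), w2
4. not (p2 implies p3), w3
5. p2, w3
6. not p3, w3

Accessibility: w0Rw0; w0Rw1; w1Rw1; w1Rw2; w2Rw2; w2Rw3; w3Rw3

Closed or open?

Not closed

No world carries both an atom and its negation.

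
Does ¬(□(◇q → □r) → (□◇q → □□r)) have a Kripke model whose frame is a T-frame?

Unsatisfiable (every branch closes)

1. ¬(□(◇q → □r) → (□◇q → □□r)), u
2. □(◇q → □r), u
3. ¬(□◇q → □□r), u
4. □◇q, u
5. ¬□□r, u
6. ◇q → □r, u
7. ◇q, u
8. □r, u
9. r, u
10. ¬□r, v
11. ◇q → □r, v
12. ◇q, v
13. r, v
14. ¬◇q, v
15. ¬q, v
16. q, w
17. ◇q → □r, w
18. ◇q, w
19. r, w
20. □r, w
21. ¬r, x
22. ¬q, x
23. q, y
24. ¬q, y
Accessibility: uRu, uRv, uRw, vRv, vRx, vRy, wRw, xRx, yRy
Branch closes: q and ¬q both at y.
(One branch shown.) All branches close.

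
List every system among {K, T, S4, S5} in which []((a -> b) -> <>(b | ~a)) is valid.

T, S4, S5

T-tableau for the negation ~[]((a -> b) -> <>(b | ~a)):
1. ~[]((a -> b) -> <>(b | ~a)), u
2. ~((a -> b) -> <>(b | ~a)), v
3. a -> b, v
4. ~<>(b | ~a), v
5. ~(b | ~a), v
6. ~b, v
7. a, v
8. b, v
Accessibility: uRu, uRv, vRv
Branch closes: b and ~b both at v.
Every branch closes (one shown): valid in T, hence also in S4, S5 (every theorem of T is a theorem of S4 and S5).
K-tableau for the negation ~[]((a -> b) -> <>(b | ~a)):
1. ~[]((a -> b) -> <>(b | ~a)), u
2. ~((a -> b) -> <>(b | ~a)), v
3. a -> b, v
4. ~<>(b | ~a), v
5. b, v
Accessibility: uRv
Complete open branch: countermodel on a K-frame, so not valid in K.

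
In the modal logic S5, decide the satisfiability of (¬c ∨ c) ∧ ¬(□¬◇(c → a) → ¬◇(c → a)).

No, unsatisfiable

1. (¬c ∨ c) ∧ ¬(□¬◇(c → a) → ¬◇(c → a)), 0
2. ¬c ∨ c, 0
3. ¬(□¬◇(c → a) → ¬◇(c → a)), 0
4. □¬◇(c → a), 0
5. ◇(c → a), 0
6. ¬◇(c → a), 0
7. ¬(c → a), 0
8. c, 0
9. ¬a, 0
10. c → a, 1
11. ¬◇(c → a), 1
12. ¬(c → a), 1
13. c, 1
14. ¬a, 1
15. a, 1
Accessibility: 0R0, 0R1, 1R0, 1R1
Branch closes: a and ¬a both at 1.
All branches of the tableau close; one closing branch shown above.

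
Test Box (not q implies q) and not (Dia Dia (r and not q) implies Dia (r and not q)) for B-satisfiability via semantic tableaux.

Satisfiable

1. Box (not q implies q) and not (Dia Dia (r and not q) implies Dia (r and not q)), u
2. Box (not q implies q), u
3. not (Dia Dia (r and not q) implies Dia (r and not q)), u
4. Dia Dia (r and not q), u
5. not Dia (r and not q), u
6. not q implies q, u
7. not (r and not q), u
8. q, u
9. Dia (r and not q), v
10. not q implies q, v
11. not (r and not q), v
12. q, v
13. r and not q, w
14. r, w
15. not q, w
Accessibility: uRu, uRv, vRu, vRv, vRw, wRv, wRw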